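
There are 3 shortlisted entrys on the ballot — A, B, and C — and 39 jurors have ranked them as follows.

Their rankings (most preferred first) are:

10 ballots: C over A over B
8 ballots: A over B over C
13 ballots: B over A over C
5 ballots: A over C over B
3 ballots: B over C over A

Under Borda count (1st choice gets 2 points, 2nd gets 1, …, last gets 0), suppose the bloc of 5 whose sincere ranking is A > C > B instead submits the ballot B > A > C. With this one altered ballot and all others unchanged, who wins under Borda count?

Borda totals with the altered ballot: A 44, B 50, C 23.
The switch changes the winner from A to B.

B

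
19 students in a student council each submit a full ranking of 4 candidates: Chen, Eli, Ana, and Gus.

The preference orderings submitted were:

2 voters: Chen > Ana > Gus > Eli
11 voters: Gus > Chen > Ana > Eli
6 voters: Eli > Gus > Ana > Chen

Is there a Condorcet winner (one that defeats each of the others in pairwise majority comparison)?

Head-to-head results (19 voters total):
Chen vs Eli: Chen wins 13–6.
Chen vs Ana: Chen wins 13–6.
Chen vs Gus: Gus wins 17–2.
Eli vs Ana: Ana wins 13–6.
Eli vs Gus: Gus wins 13–6.
Ana vs Gus: Gus wins 17–2.
Gus beats each rival — Chen (17–2), Eli (13–6), Ana (17–2) — so Gus is the Condorcet winner.

Yes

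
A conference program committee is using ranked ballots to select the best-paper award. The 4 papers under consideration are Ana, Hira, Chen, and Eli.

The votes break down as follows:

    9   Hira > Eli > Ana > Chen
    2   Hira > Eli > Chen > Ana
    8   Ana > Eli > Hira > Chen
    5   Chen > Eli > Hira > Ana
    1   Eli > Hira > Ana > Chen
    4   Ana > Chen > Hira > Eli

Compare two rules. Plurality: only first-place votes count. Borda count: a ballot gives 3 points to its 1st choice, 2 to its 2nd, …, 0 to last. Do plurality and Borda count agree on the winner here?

Plurality first-place counts: Ana 12, Hira 11, Chen 5, Eli 1 → Ana.
Borda totals: Ana 46, Hira 52, Chen 25, Eli 51 → Hira.
The two rules disagree: plurality picks Ana, Borda picks Hira.

No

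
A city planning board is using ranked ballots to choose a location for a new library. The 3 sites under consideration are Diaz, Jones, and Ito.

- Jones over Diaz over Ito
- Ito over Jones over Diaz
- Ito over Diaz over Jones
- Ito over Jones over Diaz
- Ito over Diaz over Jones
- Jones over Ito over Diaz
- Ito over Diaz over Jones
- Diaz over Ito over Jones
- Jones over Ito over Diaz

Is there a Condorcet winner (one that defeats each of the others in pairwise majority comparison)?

Yes

Head-to-head results (9 voters total):
Diaz vs Jones: Jones wins 5–4.
Diaz vs Ito: Ito wins 7–2.
Jones vs Ito: Ito wins 6–3.
Ito beats each rival — Diaz (7–2), Jones (6–3) — so Ito is the Condorcet winner.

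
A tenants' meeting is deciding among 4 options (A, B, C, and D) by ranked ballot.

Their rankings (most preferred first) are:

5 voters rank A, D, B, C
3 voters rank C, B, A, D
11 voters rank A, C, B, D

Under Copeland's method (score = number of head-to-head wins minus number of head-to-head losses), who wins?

A

Pairwise results:
  A vs B: A wins 16–3.
  A vs C: A wins 16–3.
  A vs D: A wins 19–0.
  B vs C: C wins 14–5.
  B vs D: B wins 14–5.
  C vs D: C wins 14–5.
Copeland scores (wins − losses):
  A: 3 − 0 = 3
  B: 1 − 2 = -1
  C: 2 − 1 = 1
  D: 0 − 3 = -3
A has the best Copeland score.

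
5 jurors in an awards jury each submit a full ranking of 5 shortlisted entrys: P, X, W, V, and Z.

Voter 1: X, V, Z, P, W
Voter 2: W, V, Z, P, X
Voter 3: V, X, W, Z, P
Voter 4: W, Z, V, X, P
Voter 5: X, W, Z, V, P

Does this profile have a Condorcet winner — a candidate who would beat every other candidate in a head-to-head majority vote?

No

Head-to-head results (5 voters total):
P vs X: X wins 4–1.
P vs W: W wins 4–1.
P vs V: V wins 5–0.
P vs Z: Z wins 5–0.
X vs W: X wins 3–2.
X vs V: V wins 3–2.
X vs Z: X wins 3–2.
W vs V: W wins 3–2.
W vs Z: W wins 4–1.
V vs Z: V wins 3–2.
No candidate beats all others: X beats W beats V beats X, a majority cycle.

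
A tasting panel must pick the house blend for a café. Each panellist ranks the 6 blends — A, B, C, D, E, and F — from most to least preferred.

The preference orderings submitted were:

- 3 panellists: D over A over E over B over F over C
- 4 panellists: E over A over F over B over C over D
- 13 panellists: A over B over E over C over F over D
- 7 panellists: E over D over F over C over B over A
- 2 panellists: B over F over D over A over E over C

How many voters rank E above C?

29

Ballots ranking E above C: 3+4+13+7+2 = 29.
Ballots ranking C above E: 0.
So 29 of 29 voters prefer E to C.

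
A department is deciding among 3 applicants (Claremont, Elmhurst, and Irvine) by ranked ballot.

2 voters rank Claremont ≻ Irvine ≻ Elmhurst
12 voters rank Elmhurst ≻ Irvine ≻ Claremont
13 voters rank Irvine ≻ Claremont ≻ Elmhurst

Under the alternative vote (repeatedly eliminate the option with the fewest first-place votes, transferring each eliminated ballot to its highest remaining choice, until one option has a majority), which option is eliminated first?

Round 1: Irvine 13, Elmhurst 12, Claremont 2. Claremont has the fewest and is eliminated.
Round 2: Irvine 15, Elmhurst 12. Irvine has a majority.

Claremont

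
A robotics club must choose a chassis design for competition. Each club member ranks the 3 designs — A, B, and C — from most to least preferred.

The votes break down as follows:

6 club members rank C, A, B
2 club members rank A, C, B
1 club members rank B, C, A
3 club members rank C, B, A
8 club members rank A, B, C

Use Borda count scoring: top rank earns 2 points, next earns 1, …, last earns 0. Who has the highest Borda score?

A

Borda scores:
  A: 6·1 + 2·2 + 0 + 3·0 + 8·2 = 26
  B: 6·0 + 2·0 + 2 + 3·1 + 8·1 = 13
  C: 6·2 + 2·1 + 1 + 3·2 + 8·0 = 21
A has the highest total.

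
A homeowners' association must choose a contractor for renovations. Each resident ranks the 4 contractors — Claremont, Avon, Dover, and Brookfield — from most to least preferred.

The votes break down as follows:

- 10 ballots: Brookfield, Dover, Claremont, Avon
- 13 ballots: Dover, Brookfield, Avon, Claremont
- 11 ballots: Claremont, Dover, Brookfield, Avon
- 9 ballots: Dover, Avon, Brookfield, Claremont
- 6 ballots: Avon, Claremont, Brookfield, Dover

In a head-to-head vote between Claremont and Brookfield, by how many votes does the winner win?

15

Ballots ranking Claremont above Brookfield: 11+6 = 17.
Ballots ranking Brookfield above Claremont: 10+13+9 = 32.
Brookfield wins 32–17, a margin of 15.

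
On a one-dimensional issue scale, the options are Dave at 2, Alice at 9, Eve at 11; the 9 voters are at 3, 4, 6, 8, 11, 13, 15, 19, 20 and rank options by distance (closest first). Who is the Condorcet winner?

With single-peaked preferences on a line, the Condorcet winner is the candidate closest to the median voter.
The median voter (position 11) is closest to Eve at 11.
Check: Eve vs Alice — voters closer to Eve: 5 of 9.

Eve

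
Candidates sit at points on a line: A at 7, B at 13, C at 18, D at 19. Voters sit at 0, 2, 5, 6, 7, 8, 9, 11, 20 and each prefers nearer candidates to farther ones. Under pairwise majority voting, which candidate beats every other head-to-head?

With single-peaked preferences on a line, the Condorcet winner is the candidate closest to the median voter.
The median voter (position 7) is closest to A at 7.
Check: A vs B — voters closer to A: 7 of 9.

A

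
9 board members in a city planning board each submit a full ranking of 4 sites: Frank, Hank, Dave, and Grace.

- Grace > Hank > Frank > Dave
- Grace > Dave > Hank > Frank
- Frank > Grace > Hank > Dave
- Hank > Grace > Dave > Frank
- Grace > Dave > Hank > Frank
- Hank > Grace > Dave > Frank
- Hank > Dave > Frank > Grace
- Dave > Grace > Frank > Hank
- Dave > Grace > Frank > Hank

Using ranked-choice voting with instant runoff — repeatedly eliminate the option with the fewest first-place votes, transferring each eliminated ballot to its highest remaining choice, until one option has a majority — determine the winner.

Grace

Round 1: Hank 3, Grace 3, Dave 2, Frank 1. Frank has the fewest and is eliminated.
Round 2: Grace 4, Hank 3, Dave 2. Dave has the fewest and is eliminated.
Round 3: Grace 6, Hank 3. Grace has a majority.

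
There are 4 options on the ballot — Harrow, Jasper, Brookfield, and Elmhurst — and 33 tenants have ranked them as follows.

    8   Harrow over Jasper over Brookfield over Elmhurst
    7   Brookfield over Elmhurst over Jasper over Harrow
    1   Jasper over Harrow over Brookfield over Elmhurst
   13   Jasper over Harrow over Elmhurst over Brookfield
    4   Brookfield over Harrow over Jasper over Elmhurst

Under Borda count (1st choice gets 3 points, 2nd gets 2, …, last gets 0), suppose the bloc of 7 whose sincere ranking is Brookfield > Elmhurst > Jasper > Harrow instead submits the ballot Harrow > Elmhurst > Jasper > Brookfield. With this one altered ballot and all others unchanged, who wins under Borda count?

Harrow

Borda totals with the altered ballot: Harrow 81, Jasper 69, Brookfield 21, Elmhurst 27.
The switch changes the winner from Jasper to Harrow.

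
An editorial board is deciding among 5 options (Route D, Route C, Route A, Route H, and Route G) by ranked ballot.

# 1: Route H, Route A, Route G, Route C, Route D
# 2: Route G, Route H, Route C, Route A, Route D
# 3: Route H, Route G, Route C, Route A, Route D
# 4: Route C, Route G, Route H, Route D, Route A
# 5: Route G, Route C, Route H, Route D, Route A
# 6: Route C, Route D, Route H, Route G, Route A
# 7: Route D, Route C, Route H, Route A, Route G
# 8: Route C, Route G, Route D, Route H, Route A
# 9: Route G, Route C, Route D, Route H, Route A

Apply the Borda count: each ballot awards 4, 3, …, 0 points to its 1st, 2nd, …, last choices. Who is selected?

Borda scores:
  Route D: 0 + 0 + 0 + 1 + 1 + 3 + 4 + 2 + 2 = 13
  Route C: 1 + 2 + 2 + 4 + 3 + 4 + 3 + 4 + 3 = 26
  Route A: 3 + 1 + 1 + 0 + 0 + 0 + 1 + 0 + 0 = 6
  Route H: 4 + 3 + 4 + 2 + 2 + 2 + 2 + 1 + 1 = 21
  Route G: 2 + 4 + 3 + 3 + 4 + 1 + 0 + 3 + 4 = 24
Route C has the highest total.

Route C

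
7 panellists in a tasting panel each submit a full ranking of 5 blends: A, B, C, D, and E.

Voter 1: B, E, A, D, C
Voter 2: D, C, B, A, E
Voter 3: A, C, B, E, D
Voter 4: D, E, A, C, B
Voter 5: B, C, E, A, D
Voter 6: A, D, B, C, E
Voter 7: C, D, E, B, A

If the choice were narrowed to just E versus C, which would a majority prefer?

Ballots ranking E above C: 2.
Ballots ranking C above E: 5.
C wins the head-to-head, 5–2.

C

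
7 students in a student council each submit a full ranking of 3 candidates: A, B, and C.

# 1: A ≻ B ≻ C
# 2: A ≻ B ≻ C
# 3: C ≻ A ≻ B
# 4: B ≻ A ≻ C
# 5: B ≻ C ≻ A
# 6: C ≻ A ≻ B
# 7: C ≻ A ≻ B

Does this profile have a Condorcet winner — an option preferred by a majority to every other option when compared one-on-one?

No

Head-to-head results (7 voters total):
A vs B: A wins 5–2.
A vs C: C wins 4–3.
B vs C: B wins 4–3.
No candidate beats all others: A beats B beats C beats A, a majority cycle.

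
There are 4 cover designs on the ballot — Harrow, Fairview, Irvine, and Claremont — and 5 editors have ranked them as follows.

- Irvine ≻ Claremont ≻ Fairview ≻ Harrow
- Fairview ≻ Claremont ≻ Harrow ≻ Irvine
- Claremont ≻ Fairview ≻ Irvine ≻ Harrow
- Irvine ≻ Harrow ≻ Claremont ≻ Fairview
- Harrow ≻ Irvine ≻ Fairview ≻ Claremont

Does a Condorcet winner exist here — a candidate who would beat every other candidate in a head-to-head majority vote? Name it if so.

Head-to-head results (5 voters total):
Harrow vs Fairview: Fairview wins 3–2.
Harrow vs Irvine: Irvine wins 3–2.
Harrow vs Claremont: Claremont wins 3–2.
Fairview vs Irvine: Irvine wins 3–2.
Fairview vs Claremont: Claremont wins 3–2.
Irvine vs Claremont: Irvine wins 3–2.
Irvine beats each rival — Harrow (3–2), Fairview (3–2), Claremont (3–2) — so Irvine is the Condorcet winner.

Irvine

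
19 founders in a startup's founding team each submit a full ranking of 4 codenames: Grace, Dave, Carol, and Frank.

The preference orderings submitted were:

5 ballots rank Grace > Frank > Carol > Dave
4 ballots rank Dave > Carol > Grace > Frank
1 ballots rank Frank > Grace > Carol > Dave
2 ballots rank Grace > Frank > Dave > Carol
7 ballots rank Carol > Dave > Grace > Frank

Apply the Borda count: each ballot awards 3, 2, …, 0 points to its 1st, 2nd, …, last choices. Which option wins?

Carol

Borda scores:
  Grace: 5·3 + 4·1 + 2 + 2·3 + 7·1 = 34
  Dave: 5·0 + 4·3 + 0 + 2·1 + 7·2 = 28
  Carol: 5·1 + 4·2 + 1 + 2·0 + 7·3 = 35
  Frank: 5·2 + 4·0 + 3 + 2·2 + 7·0 = 17
Carol has the highest total.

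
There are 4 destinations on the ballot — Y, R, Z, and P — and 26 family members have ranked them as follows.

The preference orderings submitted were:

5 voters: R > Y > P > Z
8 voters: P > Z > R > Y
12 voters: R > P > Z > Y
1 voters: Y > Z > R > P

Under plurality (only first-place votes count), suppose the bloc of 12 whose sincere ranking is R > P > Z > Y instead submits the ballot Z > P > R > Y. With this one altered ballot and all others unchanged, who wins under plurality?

Z

First-place totals with the altered ballot: Y 1, R 5, Z 12, P 8.
The switch changes the winner from R to Z.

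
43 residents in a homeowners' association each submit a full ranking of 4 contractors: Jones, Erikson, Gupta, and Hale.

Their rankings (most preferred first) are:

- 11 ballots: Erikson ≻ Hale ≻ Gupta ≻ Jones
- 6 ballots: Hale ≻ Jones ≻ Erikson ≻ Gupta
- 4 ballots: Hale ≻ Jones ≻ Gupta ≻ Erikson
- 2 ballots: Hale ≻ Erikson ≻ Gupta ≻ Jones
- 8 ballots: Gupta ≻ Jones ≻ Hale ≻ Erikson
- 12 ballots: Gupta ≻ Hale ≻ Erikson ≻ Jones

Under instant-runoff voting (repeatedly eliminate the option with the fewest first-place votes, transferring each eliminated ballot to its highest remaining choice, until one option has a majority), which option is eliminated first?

Round 1: Gupta 20, Hale 12, Erikson 11, Jones 0. Jones has the fewest and is eliminated.
Round 2: Gupta 20, Hale 12, Erikson 11. Erikson has the fewest and is eliminated.
Round 3: Hale 23, Gupta 20. Hale has a majority.

Jones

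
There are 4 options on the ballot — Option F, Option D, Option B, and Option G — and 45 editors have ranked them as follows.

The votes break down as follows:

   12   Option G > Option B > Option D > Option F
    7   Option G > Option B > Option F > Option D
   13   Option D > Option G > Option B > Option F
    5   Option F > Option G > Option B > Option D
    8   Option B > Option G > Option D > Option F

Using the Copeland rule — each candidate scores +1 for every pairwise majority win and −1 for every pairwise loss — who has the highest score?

Pairwise results:
  Option F vs Option D: Option D wins 33–12.
  Option F vs Option B: Option B wins 40–5.
  Option F vs Option G: Option G wins 40–5.
  Option D vs Option B: Option B wins 32–13.
  Option D vs Option G: Option G wins 32–13.
  Option B vs Option G: Option G wins 37–8.
Copeland scores (wins − losses):
  Option F: 0 − 3 = -3
  Option D: 1 − 2 = -1
  Option B: 2 − 1 = 1
  Option G: 3 − 0 = 3
Option G has the best Copeland score.

Option G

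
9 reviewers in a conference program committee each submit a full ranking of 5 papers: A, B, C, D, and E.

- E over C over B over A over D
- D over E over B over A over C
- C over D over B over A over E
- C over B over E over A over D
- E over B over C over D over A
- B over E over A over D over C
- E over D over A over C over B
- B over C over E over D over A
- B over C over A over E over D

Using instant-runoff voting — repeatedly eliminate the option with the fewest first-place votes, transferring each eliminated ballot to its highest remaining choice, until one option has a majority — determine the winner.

Round 1: B 3, E 3, C 2, D 1, A 0. A has the fewest and is eliminated.
Round 2: B 3, E 3, C 2, D 1. D has the fewest and is eliminated.
Round 3: E 4, B 3, C 2. C has the fewest and is eliminated.
Round 4: B 5, E 4. B has a majority.

B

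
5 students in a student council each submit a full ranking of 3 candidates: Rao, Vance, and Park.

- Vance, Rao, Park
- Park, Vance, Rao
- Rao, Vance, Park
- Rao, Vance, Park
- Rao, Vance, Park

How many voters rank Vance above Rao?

2

Ballots ranking Vance above Rao: 2.
Ballots ranking Rao above Vance: 3.
So 2 of 5 voters prefer Vance to Rao.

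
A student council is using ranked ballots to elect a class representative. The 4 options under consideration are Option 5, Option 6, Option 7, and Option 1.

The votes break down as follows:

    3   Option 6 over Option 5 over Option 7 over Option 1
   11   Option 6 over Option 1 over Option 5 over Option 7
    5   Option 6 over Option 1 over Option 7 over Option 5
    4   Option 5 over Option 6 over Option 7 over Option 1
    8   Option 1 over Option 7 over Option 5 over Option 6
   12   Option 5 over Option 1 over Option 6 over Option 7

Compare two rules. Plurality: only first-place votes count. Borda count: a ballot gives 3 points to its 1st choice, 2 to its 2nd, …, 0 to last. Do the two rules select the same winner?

No

Plurality first-place counts: Option 5 16, Option 6 19, Option 7 0, Option 1 8 → Option 6.
Borda totals: Option 5 73, Option 6 77, Option 7 28, Option 1 80 → Option 1.
The two rules disagree: plurality picks Option 6, Borda picks Option 1.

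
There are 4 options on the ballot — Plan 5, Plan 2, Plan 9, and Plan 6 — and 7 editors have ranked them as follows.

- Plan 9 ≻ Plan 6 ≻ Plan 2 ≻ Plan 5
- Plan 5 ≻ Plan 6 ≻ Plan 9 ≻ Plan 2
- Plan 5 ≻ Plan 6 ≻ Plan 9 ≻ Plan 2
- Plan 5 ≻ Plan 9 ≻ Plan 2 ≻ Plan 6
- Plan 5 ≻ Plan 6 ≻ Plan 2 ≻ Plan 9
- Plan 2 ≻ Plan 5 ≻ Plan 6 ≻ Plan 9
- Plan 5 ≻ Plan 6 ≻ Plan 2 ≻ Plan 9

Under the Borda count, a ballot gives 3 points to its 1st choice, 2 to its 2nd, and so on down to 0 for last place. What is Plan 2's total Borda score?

Borda scores:
  Plan 5: 0 + 3 + 3 + 3 + 3 + 2 + 3 = 17
  Plan 2: 1 + 0 + 0 + 1 + 1 + 3 + 1 = 7
  Plan 9: 3 + 1 + 1 + 2 + 0 + 0 + 0 = 7
  Plan 6: 2 + 2 + 2 + 0 + 2 + 1 + 2 = 11

7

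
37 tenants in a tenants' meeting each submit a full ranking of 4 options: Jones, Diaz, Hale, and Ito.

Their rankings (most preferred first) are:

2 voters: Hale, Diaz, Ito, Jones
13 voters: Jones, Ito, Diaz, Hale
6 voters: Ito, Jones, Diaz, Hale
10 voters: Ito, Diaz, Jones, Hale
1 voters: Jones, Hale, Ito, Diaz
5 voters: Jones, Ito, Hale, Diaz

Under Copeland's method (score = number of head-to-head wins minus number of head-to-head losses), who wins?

Jones

Pairwise results:
  Jones vs Diaz: Jones wins 25–12.
  Jones vs Hale: Jones wins 35–2.
  Jones vs Ito: Jones wins 19–18.
  Diaz vs Hale: Diaz wins 29–8.
  Diaz vs Ito: Ito wins 35–2.
  Hale vs Ito: Ito wins 34–3.
Copeland scores (wins − losses):
  Jones: 3 − 0 = 3
  Diaz: 1 − 2 = -1
  Hale: 0 − 3 = -3
  Ito: 2 − 1 = 1
Jones has the best Copeland score.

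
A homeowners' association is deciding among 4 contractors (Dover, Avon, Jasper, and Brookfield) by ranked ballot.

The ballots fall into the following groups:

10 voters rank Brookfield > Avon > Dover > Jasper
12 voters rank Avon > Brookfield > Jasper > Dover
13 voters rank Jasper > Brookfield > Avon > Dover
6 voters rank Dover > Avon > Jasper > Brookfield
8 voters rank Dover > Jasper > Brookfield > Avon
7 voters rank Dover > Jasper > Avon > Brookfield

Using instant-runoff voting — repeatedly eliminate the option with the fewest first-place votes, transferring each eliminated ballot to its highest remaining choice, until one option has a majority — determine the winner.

Round 1: Dover 21, Jasper 13, Avon 12, Brookfield 10. Brookfield has the fewest and is eliminated.
Round 2: Avon 22, Dover 21, Jasper 13. Jasper has the fewest and is eliminated.
Round 3: Avon 35, Dover 21. Avon has a majority.

Avon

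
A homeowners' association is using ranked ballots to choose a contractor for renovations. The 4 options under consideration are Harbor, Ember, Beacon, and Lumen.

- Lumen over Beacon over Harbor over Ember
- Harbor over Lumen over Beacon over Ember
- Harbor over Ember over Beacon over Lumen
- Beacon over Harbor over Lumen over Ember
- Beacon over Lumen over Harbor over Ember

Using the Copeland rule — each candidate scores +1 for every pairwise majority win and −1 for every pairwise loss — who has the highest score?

Beacon

Pairwise results:
  Harbor vs Ember: Harbor wins 5–0.
  Harbor vs Beacon: Beacon wins 3–2.
  Harbor vs Lumen: Harbor wins 3–2.
  Ember vs Beacon: Beacon wins 4–1.
  Ember vs Lumen: Lumen wins 4–1.
  Beacon vs Lumen: Beacon wins 3–2.
Copeland scores (wins − losses):
  Harbor: 2 − 1 = 1
  Ember: 0 − 3 = -3
  Beacon: 3 − 0 = 3
  Lumen: 1 − 2 = -1
Beacon has the best Copeland score.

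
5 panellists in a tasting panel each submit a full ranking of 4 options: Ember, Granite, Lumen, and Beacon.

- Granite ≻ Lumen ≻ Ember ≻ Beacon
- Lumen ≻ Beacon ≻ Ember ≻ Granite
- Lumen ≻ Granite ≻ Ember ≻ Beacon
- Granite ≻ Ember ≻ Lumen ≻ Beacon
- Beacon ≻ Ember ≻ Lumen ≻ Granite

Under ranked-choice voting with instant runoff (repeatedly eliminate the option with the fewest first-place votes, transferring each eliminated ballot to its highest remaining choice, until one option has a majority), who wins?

Lumen

Round 1: Granite 2, Lumen 2, Beacon 1, Ember 0. Ember has the fewest and is eliminated.
Round 2: Granite 2, Lumen 2, Beacon 1. Beacon has the fewest and is eliminated.
Round 3: Lumen 3, Granite 2. Lumen has a majority.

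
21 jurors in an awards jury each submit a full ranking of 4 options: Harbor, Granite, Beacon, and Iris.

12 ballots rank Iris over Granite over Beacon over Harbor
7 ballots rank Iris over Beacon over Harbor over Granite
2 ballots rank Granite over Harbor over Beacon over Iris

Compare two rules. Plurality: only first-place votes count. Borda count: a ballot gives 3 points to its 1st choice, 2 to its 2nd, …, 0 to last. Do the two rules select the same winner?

Plurality first-place counts: Harbor 0, Granite 2, Beacon 0, Iris 19 → Iris.
Borda totals: Harbor 11, Granite 30, Beacon 28, Iris 57 → Iris.
The two rules agree on Iris.

Yes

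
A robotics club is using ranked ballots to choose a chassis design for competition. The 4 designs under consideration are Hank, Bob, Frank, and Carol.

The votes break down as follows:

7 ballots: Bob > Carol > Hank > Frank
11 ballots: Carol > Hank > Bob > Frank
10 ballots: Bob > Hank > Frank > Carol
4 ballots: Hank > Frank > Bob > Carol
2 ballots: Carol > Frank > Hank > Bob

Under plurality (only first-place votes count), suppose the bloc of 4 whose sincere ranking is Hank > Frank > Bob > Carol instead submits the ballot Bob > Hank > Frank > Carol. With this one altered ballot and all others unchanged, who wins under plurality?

First-place totals with the altered ballot: Hank 0, Bob 21, Frank 0, Carol 13.
The winner is unchanged: still Bob.

Bob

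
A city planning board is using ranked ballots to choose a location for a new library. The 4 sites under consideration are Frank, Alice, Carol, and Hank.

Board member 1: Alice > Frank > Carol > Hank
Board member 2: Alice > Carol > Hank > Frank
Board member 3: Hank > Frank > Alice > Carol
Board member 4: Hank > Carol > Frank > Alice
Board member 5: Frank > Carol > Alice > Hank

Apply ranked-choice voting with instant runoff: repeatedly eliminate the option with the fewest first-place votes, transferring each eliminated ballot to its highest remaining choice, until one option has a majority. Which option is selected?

Round 1: Alice 2, Hank 2, Frank 1, Carol 0. Carol has the fewest and is eliminated.
Round 2: Alice 2, Hank 2, Frank 1. Frank has the fewest and is eliminated.
Round 3: Alice 3, Hank 2. Alice has a majority.

Alice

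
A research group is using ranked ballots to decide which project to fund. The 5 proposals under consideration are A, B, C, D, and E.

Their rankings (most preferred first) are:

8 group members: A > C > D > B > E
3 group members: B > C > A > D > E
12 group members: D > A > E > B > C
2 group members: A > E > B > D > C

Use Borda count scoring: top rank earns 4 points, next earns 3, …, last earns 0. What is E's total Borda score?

30

Borda scores:
  A: 8·4 + 3·2 + 12·3 + 2·4 = 82
  B: 8·1 + 3·4 + 12·1 + 2·2 = 36
  C: 8·3 + 3·3 + 12·0 + 2·0 = 33
  D: 8·2 + 3·1 + 12·4 + 2·1 = 69
  E: 8·0 + 3·0 + 12·2 + 2·3 = 30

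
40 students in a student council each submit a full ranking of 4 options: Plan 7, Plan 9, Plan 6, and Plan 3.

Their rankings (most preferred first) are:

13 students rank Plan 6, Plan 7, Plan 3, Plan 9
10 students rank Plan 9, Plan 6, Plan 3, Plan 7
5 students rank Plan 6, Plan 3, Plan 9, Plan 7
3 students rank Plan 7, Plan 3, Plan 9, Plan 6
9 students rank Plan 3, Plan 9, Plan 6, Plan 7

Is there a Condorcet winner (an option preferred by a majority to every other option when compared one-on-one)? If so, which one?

Head-to-head results (40 voters total):
Plan 7 vs Plan 9: Plan 9 wins 24–16.
Plan 7 vs Plan 6: Plan 6 wins 37–3.
Plan 7 vs Plan 3: Plan 3 wins 24–16.
Plan 9 vs Plan 6: Plan 9 wins 22–18.
Plan 9 vs Plan 3: Plan 3 wins 30–10.
Plan 6 vs Plan 3: Plan 6 wins 28–12.
No candidate beats all others: Plan 9 beats Plan 6 beats Plan 3 beats Plan 9, a majority cycle.

None — there is no Condorcet winner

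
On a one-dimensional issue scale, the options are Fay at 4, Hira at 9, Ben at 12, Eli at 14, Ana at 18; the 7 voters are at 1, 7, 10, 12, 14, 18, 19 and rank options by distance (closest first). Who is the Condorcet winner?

Ben

With single-peaked preferences on a line, the Condorcet winner is the candidate closest to the median voter.
The median voter (position 12) is closest to Ben at 12.
Check: Ben vs Fay — voters closer to Ben: 5 of 7.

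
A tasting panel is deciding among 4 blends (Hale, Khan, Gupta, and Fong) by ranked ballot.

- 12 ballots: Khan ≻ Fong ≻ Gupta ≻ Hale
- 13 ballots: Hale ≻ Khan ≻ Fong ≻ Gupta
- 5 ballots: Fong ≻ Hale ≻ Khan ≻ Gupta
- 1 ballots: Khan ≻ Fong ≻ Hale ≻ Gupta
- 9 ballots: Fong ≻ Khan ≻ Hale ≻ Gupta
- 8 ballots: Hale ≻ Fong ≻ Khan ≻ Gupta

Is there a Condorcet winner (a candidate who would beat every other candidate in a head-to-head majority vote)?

No

Head-to-head results (48 voters total):
Hale vs Khan: Hale wins 26–22.
Hale vs Gupta: Hale wins 36–12.
Hale vs Fong: Fong wins 27–21.
Khan vs Gupta: Khan wins 48–0.
Khan vs Fong: Khan wins 26–22.
Gupta vs Fong: Fong wins 48–0.
No candidate beats all others: Hale beats Khan beats Fong beats Hale, a majority cycle.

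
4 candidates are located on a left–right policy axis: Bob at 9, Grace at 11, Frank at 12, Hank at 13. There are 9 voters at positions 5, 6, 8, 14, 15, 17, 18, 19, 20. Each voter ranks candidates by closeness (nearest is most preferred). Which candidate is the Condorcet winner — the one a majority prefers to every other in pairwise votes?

With single-peaked preferences on a line, the Condorcet winner is the candidate closest to the median voter.
The median voter (position 15) is closest to Hank at 13.
Check: Hank vs Bob — voters closer to Hank: 6 of 9.

Hank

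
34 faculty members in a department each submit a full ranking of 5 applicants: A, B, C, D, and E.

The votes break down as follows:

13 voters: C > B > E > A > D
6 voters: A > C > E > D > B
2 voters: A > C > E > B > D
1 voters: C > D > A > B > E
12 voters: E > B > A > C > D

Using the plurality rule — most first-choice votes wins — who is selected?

First-place vote totals:
  A: 8
  B: 0
  C: 14
  D: 0
  E: 12
C has the most first-place votes.

C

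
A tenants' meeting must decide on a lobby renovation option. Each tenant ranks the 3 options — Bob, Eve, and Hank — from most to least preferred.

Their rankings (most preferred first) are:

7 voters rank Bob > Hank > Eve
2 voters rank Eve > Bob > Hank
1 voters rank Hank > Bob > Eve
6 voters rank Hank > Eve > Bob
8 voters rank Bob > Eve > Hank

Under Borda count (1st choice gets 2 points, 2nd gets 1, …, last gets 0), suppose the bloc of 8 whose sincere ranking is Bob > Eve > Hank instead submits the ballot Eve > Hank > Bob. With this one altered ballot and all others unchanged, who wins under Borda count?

Borda totals with the altered ballot: Bob 17, Eve 26, Hank 29.
The switch changes the winner from Bob to Hank.

Hank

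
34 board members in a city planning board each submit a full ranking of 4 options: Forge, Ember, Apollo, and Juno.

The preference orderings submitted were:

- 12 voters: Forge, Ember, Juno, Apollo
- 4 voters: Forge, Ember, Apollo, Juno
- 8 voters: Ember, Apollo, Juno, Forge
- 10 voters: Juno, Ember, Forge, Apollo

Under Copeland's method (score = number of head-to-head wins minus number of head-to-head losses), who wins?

Pairwise results:
  Forge vs Ember: Ember wins 18–16.
  Forge vs Apollo: Forge wins 26–8.
  Forge vs Juno: Juno wins 18–16.
  Ember vs Apollo: Ember wins 34–0.
  Ember vs Juno: Ember wins 24–10.
  Apollo vs Juno: Juno wins 22–12.
Copeland scores (wins − losses):
  Forge: 1 − 2 = -1
  Ember: 3 − 0 = 3
  Apollo: 0 − 3 = -3
  Juno: 2 − 1 = 1
Ember has the best Copeland score.

Ember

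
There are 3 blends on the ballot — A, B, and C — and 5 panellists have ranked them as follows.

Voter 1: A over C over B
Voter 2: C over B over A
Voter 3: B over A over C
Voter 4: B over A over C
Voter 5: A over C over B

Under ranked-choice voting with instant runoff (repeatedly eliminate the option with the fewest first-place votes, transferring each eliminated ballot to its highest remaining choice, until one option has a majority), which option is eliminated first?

Round 1: A 2, B 2, C 1. C has the fewest and is eliminated.
Round 2: B 3, A 2. B has a majority.

C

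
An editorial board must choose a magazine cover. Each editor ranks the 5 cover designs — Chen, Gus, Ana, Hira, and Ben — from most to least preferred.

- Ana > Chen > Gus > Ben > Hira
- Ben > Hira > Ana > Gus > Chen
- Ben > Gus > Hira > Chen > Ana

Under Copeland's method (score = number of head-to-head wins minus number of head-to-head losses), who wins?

Pairwise results:
  Chen vs Gus: Gus wins 2–1.
  Chen vs Ana: Ana wins 2–1.
  Chen vs Hira: Hira wins 2–1.
  Chen vs Ben: Ben wins 2–1.
  Gus vs Ana: Ana wins 2–1.
  Gus vs Hira: Gus wins 2–1.
  Gus vs Ben: Ben wins 2–1.
  Ana vs Hira: Hira wins 2–1.
  Ana vs Ben: Ben wins 2–1.
  Hira vs Ben: Ben wins 3–0.
Copeland scores (wins − losses):
  Chen: 0 − 4 = -4
  Gus: 2 − 2 = 0
  Ana: 2 − 2 = 0
  Hira: 2 − 2 = 0
  Ben: 4 − 0 = 4
Ben has the best Copeland score.

Ben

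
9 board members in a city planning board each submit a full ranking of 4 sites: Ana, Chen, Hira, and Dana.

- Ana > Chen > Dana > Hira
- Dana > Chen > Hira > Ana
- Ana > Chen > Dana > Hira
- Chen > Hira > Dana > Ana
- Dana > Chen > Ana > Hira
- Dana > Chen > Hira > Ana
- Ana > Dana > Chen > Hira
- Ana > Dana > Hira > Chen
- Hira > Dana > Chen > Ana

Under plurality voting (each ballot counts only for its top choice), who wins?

First-place vote totals:
  Ana: 4
  Chen: 1
  Hira: 1
  Dana: 3
Ana has the most first-place votes.

Ana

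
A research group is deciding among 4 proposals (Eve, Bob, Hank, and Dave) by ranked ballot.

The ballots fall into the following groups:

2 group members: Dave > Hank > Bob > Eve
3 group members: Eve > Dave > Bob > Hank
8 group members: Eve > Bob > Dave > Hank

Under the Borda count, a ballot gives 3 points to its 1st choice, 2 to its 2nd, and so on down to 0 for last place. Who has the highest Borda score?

Eve

Borda scores:
  Eve: 2·0 + 3·3 + 8·3 = 33
  Bob: 2·1 + 3·1 + 8·2 = 21
  Hank: 2·2 + 3·0 + 8·0 = 4
  Dave: 2·3 + 3·2 + 8·1 = 20
Eve has the highest total.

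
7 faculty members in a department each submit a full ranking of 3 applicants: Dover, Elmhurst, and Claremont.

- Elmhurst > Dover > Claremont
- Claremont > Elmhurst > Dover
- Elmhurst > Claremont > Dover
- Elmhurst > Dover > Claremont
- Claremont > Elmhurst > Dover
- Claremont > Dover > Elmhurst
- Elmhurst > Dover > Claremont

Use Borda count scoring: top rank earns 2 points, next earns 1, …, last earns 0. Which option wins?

Borda scores:
  Dover: 1 + 0 + 0 + 1 + 0 + 1 + 1 = 4
  Elmhurst: 2 + 1 + 2 + 2 + 1 + 0 + 2 = 10
  Claremont: 0 + 2 + 1 + 0 + 2 + 2 + 0 = 7
Elmhurst has the highest total.

Elmhurst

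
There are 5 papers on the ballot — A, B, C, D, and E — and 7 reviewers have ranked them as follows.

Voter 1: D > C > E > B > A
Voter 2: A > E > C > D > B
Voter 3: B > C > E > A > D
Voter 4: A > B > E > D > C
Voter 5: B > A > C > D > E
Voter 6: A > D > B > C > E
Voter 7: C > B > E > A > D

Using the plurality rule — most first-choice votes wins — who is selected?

First-place vote totals:
  A: 3
  B: 2
  C: 1
  D: 1
  E: 0
A has the most first-place votes.

A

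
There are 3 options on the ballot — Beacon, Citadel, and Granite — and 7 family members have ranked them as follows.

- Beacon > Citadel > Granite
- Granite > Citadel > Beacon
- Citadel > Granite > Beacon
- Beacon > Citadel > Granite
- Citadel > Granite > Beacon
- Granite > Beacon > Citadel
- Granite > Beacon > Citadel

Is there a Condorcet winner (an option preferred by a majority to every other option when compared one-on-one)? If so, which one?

None — there is no Condorcet winner

Head-to-head results (7 voters total):
Beacon vs Citadel: Beacon wins 4–3.
Beacon vs Granite: Granite wins 5–2.
Citadel vs Granite: Citadel wins 4–3.
No candidate beats all others: Beacon beats Citadel beats Granite beats Beacon, a majority cycle.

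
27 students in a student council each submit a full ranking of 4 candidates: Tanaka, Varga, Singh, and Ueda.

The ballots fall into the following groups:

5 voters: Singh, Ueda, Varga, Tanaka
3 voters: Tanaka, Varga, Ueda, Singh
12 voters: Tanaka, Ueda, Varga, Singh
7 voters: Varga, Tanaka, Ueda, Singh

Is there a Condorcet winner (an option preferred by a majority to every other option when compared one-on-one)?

Yes

Head-to-head results (27 voters total):
Tanaka vs Varga: Tanaka wins 15–12.
Tanaka vs Singh: Tanaka wins 22–5.
Tanaka vs Ueda: Tanaka wins 22–5.
Varga vs Singh: Varga wins 22–5.
Varga vs Ueda: Ueda wins 17–10.
Singh vs Ueda: Ueda wins 22–5.
Tanaka beats each rival — Varga (15–12), Singh (22–5), Ueda (22–5) — so Tanaka is the Condorcet winner.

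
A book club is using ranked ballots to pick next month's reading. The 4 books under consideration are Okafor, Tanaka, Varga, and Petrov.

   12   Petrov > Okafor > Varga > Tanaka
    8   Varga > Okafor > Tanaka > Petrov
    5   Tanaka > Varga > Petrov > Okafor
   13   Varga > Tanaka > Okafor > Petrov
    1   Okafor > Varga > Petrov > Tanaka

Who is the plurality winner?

Varga

First-place vote totals:
  Okafor: 1
  Tanaka: 5
  Varga: 21
  Petrov: 12
Varga has the most first-place votes.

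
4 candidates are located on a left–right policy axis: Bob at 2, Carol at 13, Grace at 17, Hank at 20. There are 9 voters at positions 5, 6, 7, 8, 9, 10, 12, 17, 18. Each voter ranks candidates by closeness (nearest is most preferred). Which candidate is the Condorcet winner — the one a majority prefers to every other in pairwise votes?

Carol

With single-peaked preferences on a line, the Condorcet winner is the candidate closest to the median voter.
The median voter (position 9) is closest to Carol at 13.
Check: Carol vs Grace — voters closer to Carol: 7 of 9.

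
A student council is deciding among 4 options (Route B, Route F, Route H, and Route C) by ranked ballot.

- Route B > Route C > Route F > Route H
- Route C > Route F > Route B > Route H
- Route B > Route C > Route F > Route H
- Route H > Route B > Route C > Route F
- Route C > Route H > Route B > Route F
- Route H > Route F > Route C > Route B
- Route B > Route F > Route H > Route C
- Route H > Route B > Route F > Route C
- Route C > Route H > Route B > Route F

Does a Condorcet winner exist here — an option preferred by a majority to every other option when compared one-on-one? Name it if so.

Head-to-head results (9 voters total):
Route B vs Route F: Route B wins 7–2.
Route B vs Route H: Route H wins 5–4.
Route B vs Route C: Route B wins 5–4.
Route F vs Route H: Route H wins 5–4.
Route F vs Route C: Route C wins 6–3.
Route H vs Route C: Route C wins 5–4.
No candidate beats all others: Route B beats Route C beats Route H beats Route B, a majority cycle.

None — there is no Condorcet winner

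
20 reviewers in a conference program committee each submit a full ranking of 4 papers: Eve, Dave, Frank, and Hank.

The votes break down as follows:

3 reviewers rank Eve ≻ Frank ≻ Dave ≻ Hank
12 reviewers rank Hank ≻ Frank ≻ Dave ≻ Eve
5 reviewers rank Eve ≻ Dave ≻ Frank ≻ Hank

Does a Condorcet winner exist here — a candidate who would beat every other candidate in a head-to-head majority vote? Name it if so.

Hank

Head-to-head results (20 voters total):
Eve vs Dave: Dave wins 12–8.
Eve vs Frank: Frank wins 12–8.
Eve vs Hank: Hank wins 12–8.
Dave vs Frank: Frank wins 15–5.
Dave vs Hank: Hank wins 12–8.
Frank vs Hank: Hank wins 12–8.
Hank beats each rival — Eve (12–8), Dave (12–8), Frank (12–8) — so Hank is the Condorcet winner.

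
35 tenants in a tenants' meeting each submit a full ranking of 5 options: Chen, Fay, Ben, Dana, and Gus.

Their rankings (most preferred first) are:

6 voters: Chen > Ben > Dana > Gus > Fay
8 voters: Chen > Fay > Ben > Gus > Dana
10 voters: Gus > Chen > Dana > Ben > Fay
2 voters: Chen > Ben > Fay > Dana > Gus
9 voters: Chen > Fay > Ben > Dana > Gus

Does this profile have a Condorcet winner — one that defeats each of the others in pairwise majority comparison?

Yes

Head-to-head results (35 voters total):
Chen vs Fay: Chen wins 35–0.
Chen vs Ben: Chen wins 35–0.
Chen vs Dana: Chen wins 35–0.
Chen vs Gus: Chen wins 25–10.
Fay vs Ben: Ben wins 18–17.
Fay vs Dana: Fay wins 19–16.
Fay vs Gus: Fay wins 19–16.
Ben vs Dana: Ben wins 25–10.
Ben vs Gus: Ben wins 25–10.
Dana vs Gus: Gus wins 18–17.
Chen beats each rival — Fay (35–0), Ben (35–0), Dana (35–0), Gus (25–10) — so Chen is the Condorcet winner.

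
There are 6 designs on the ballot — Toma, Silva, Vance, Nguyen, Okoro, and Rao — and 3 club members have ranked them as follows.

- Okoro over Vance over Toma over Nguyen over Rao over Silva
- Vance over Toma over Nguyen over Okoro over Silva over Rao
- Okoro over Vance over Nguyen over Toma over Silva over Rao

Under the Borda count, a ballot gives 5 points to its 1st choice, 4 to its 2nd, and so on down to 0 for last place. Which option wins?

Vance

Borda scores:
  Toma: 3 + 4 + 2 = 9
  Silva: 0 + 1 + 1 = 2
  Vance: 4 + 5 + 4 = 13
  Nguyen: 2 + 3 + 3 = 8
  Okoro: 5 + 2 + 5 = 12
  Rao: 1 + 0 + 0 = 1
Vance has the highest total.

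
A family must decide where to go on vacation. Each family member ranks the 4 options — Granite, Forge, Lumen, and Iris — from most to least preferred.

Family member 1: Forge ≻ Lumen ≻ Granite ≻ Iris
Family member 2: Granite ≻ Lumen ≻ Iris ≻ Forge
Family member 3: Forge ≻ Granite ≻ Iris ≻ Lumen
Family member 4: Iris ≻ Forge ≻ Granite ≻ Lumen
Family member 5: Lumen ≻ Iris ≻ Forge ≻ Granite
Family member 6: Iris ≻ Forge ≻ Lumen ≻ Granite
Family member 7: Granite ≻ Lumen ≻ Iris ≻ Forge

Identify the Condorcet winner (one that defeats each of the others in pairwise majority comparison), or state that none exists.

None — there is no Condorcet winner

Head-to-head results (7 voters total):
Granite vs Forge: Forge wins 5–2.
Granite vs Lumen: Granite wins 4–3.
Granite vs Iris: Granite wins 4–3.
Forge vs Lumen: Forge wins 4–3.
Forge vs Iris: Iris wins 5–2.
Lumen vs Iris: Lumen wins 4–3.
No candidate beats all others: Granite beats Iris beats Forge beats Granite, a majority cycle.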